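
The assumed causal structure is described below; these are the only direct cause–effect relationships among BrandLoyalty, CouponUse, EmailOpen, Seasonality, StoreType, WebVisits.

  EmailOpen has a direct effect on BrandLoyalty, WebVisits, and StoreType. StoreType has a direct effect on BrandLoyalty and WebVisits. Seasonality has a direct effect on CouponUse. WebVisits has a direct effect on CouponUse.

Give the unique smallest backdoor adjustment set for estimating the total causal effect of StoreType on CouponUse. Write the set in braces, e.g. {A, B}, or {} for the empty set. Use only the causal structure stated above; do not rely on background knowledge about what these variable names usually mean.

Variables eligible for adjustment (non-descendants of StoreType, excluding StoreType and CouponUse): {EmailOpen, Seasonality}.
Backdoor paths from StoreType to CouponUse:
  P1: StoreType <- EmailOpen -> WebVisits -> CouponUse
The empty set is not sufficient: P1 (StoreType <- EmailOpen -> WebVisits -> CouponUse) has no collider blocking it and no conditioned non-collider, so it is open.
Try {EmailOpen}:
  P1: blocked at fork node EmailOpen ∈ conditioning set.
{EmailOpen} contains no descendant of StoreType and blocks every backdoor path.
No other singleton works — e.g. {Seasonality} leaves P1 open — so {EmailOpen} is the unique smallest valid adjustment set.

{EmailOpen}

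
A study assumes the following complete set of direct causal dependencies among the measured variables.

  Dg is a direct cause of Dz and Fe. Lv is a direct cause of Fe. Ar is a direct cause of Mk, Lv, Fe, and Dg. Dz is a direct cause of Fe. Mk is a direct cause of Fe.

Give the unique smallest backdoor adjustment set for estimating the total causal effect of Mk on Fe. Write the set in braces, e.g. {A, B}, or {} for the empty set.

{Ar}

Variables eligible for adjustment (non-descendants of Mk, excluding Mk and Fe): {Ar, Dg, Dz, Lv}.
Backdoor paths from Mk to Fe:
  P1: Mk <- Ar -> Dg -> Dz -> Fe
  P2: Mk <- Ar -> Dg -> Fe
  P3: Mk <- Ar -> Lv -> Fe
  P4: Mk <- Ar -> Fe
The empty set is not sufficient: P1 (Mk <- Ar -> Dg -> Dz -> Fe) has no collider blocking it and no conditioned non-collider, so it is open.
Try {Ar}:
  P1: blocked at fork node Ar ∈ conditioning set.
  P2: blocked at fork node Ar ∈ conditioning set.
  P3: blocked at fork node Ar ∈ conditioning set.
  P4: blocked at fork node Ar ∈ conditioning set.
{Ar} contains no descendant of Mk and blocks every backdoor path.
No other singleton works — e.g. {Dg} leaves P3 open — so {Ar} is the unique smallest valid adjustment set.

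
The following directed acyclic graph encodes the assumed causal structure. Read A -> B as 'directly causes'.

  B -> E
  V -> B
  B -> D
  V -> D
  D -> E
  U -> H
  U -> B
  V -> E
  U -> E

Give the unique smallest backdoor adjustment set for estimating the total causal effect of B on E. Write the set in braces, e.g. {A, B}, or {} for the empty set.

Variables eligible for adjustment (non-descendants of B, excluding B and E): {H, U, V}.
Backdoor paths from B to E:
  P1: B <- V -> D -> E
  P2: B <- V -> E
  P3: B <- U -> E
The empty set is not sufficient: P1 (B <- V -> D -> E) has no collider blocking it and no conditioned non-collider, so it is open.
Try {U, V}:
  P1: blocked at fork node V ∈ conditioning set.
  P2: blocked at fork node V ∈ conditioning set.
  P3: blocked at fork node U ∈ conditioning set.
{U, V} contains no descendant of B and blocks every backdoor path.
Every element of {U, V} is needed (dropping U leaves P3 open; dropping V leaves P1 open), so no proper subset is valid.
Among all size-2 subsets of the eligible variables, only {U, V} blocks every backdoor path, so it is the unique smallest valid adjustment set.

{U, V}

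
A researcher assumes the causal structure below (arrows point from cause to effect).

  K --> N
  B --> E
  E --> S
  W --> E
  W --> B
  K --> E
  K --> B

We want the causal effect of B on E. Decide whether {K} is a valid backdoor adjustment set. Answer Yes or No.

No

Backdoor paths from B to E (paths whose first edge points into B):
  P1: B <- K -> E
  P2: B <- W -> E
Condition 1 (no descendant of B in the set): holds — descendants of B are {E, S}; none are in {K}.
Condition 2 (every backdoor path blocked by {K}):
  P1: blocked at fork node K ∈ conditioning set.
  P2: open — no interior node is in the conditioning set.
{K} does not satisfy the backdoor criterion.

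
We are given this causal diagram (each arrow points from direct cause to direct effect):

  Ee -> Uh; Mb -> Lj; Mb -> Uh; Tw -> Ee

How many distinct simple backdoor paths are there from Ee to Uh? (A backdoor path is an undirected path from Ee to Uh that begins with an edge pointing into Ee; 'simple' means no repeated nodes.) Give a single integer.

A backdoor path from Ee to Uh is any simple undirected path whose first edge points into Ee (i.e. leaves Ee via a parent).
Parents of Ee: {Tw}.
No simple path from any parent of Ee reaches Uh without revisiting Ee, so there are no backdoor paths.

0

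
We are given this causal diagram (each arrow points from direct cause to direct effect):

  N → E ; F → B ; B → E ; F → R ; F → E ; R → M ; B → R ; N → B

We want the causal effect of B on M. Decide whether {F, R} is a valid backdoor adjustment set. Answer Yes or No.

No

Backdoor paths from B to M (paths whose first edge points into B):
  P1: B <- F -> R -> M
  P2: B <- N -> E <- F -> R -> M
Condition 1 (no descendant of B in the set): FAILS — R is a descendant of B.
Condition 2 (every backdoor path blocked by {F, R}):
  P1: blocked at fork node F ∈ conditioning set.
  P2: blocked at collider E (neither it nor any descendant is in the conditioning set).
{F, R} does not satisfy the backdoor criterion.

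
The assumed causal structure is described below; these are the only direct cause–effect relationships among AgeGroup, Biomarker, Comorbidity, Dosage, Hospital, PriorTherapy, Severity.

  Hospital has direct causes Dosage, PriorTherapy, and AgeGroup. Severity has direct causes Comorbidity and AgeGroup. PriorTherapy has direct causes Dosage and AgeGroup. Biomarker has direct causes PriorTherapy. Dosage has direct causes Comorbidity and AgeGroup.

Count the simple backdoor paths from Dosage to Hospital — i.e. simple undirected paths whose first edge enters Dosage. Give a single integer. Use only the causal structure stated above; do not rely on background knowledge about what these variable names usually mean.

4

A backdoor path from Dosage to Hospital is any simple undirected path whose first edge points into Dosage (i.e. leaves Dosage via a parent).
Parents of Dosage: {AgeGroup, Comorbidity}.
Enumerating:
  P1: Dosage <- Comorbidity -> Severity <- AgeGroup -> PriorTherapy -> Hospital
  P2: Dosage <- Comorbidity -> Severity <- AgeGroup -> Hospital
  P3: Dosage <- AgeGroup -> PriorTherapy -> Hospital
  P4: Dosage <- AgeGroup -> Hospital
That exhausts the simple backdoor paths. Count: 4.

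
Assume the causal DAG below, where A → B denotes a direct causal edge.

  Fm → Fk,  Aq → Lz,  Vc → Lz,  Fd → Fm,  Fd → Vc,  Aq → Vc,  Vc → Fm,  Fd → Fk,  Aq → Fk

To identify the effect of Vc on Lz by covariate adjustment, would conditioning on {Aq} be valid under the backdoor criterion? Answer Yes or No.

Yes

Backdoor paths from Vc to Lz (paths whose first edge points into Vc):
  P1: Vc <- Aq -> Lz
  P2: Vc <- Fd -> Fm -> Fk <- Aq -> Lz
  P3: Vc <- Fd -> Fk <- Aq -> Lz
Condition 1 (no descendant of Vc in the set): holds — descendants of Vc are {Fk, Fm, Lz}; none are in {Aq}.
Condition 2 (every backdoor path blocked by {Aq}):
  P1: blocked at fork node Aq ∈ conditioning set.
  P2: blocked at collider Fk (neither it nor any descendant is in the conditioning set).
  P3: blocked at collider Fk (neither it nor any descendant is in the conditioning set).
{Aq} satisfies the backdoor criterion.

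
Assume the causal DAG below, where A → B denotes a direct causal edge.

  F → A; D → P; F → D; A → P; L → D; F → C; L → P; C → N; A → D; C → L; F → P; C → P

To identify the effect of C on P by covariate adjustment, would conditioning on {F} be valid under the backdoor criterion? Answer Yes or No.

Backdoor paths from C to P (paths whose first edge points into C):
  P1: C <- F -> A -> D <- L -> P
  P2: C <- F -> A -> D -> P
  P3: C <- F -> A -> P
  P4: C <- F -> D <- L -> P
  P5: C <- F -> D <- A -> P
  P6: C <- F -> D -> P
  P7: C <- F -> P
Condition 1 (no descendant of C in the set): holds — descendants of C are {D, L, N, P}; none are in {F}.
Condition 2 (every backdoor path blocked by {F}):
  P1: blocked at fork node F ∈ conditioning set.
  P2: blocked at fork node F ∈ conditioning set.
  P3: blocked at fork node F ∈ conditioning set.
  P4: blocked at fork node F ∈ conditioning set.
  P5: blocked at fork node F ∈ conditioning set.
  P6: blocked at fork node F ∈ conditioning set.
  P7: blocked at fork node F ∈ conditioning set.
{F} satisfies the backdoor criterion.

Yes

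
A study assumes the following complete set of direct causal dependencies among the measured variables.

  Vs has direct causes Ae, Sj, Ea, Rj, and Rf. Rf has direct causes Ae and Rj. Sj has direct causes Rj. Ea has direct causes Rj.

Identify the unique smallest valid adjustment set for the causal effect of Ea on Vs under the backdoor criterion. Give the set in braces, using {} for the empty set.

{Rj}

Variables eligible for adjustment (non-descendants of Ea, excluding Ea and Vs): {Ae, Rf, Rj, Sj}.
Backdoor paths from Ea to Vs:
  P1: Ea <- Rj -> Rf <- Ae -> Vs
  P2: Ea <- Rj -> Rf -> Vs
  P3: Ea <- Rj -> Sj -> Vs
  P4: Ea <- Rj -> Vs
The empty set is not sufficient: P2 (Ea <- Rj -> Rf -> Vs) has no collider blocking it and no conditioned non-collider, so it is open.
Try {Rj}:
  P1: blocked at fork node Rj ∈ conditioning set.
  P2: blocked at fork node Rj ∈ conditioning set.
  P3: blocked at fork node Rj ∈ conditioning set.
  P4: blocked at fork node Rj ∈ conditioning set.
{Rj} contains no descendant of Ea and blocks every backdoor path.
No other singleton works — e.g. {Ae} leaves P2 open — so {Rj} is the unique smallest valid adjustment set.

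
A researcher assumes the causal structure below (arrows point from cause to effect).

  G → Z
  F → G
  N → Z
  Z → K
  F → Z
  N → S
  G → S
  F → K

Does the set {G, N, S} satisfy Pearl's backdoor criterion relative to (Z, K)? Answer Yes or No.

No

Backdoor paths from Z to K (paths whose first edge points into Z):
  P1: Z <- F -> K
  P2: Z <- G <- F -> K
  P3: Z <- N -> S <- G <- F -> K
Condition 1 (no descendant of Z in the set): holds — descendants of Z are {K}; none are in {G, N, S}.
Condition 2 (every backdoor path blocked by {G, N, S}):
  P1: open — no interior node is in the conditioning set.
  P2: blocked at chain node G ∈ conditioning set.
  P3: blocked at fork node N ∈ conditioning set.
{G, N, S} does not satisfy the backdoor criterion.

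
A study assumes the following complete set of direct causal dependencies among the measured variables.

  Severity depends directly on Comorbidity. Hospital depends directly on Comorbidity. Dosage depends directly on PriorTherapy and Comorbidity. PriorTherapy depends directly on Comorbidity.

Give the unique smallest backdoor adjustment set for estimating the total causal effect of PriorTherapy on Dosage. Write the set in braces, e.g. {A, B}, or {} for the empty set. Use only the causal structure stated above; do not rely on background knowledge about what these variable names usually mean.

{Comorbidity}

Variables eligible for adjustment (non-descendants of PriorTherapy, excluding PriorTherapy and Dosage): {Comorbidity, Hospital, Severity}.
Backdoor paths from PriorTherapy to Dosage:
  P1: PriorTherapy <- Comorbidity -> Dosage
The empty set is not sufficient: P1 (PriorTherapy <- Comorbidity -> Dosage) has no collider blocking it and no conditioned non-collider, so it is open.
Try {Comorbidity}:
  P1: blocked at fork node Comorbidity ∈ conditioning set.
{Comorbidity} contains no descendant of PriorTherapy and blocks every backdoor path.
No other singleton works — e.g. {Severity} leaves P1 open — so {Comorbidity} is the unique smallest valid adjustment set.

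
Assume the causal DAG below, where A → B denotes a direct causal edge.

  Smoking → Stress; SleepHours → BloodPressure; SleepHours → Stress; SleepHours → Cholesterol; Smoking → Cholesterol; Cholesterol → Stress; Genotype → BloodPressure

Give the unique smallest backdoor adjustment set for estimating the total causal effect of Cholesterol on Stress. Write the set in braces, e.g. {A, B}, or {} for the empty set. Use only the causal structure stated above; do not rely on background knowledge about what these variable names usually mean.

{SleepHours, Smoking}

Variables eligible for adjustment (non-descendants of Cholesterol, excluding Cholesterol and Stress): {BloodPressure, Genotype, SleepHours, Smoking}.
Backdoor paths from Cholesterol to Stress:
  P1: Cholesterol <- SleepHours -> Stress
  P2: Cholesterol <- Smoking -> Stress
The empty set is not sufficient: P1 (Cholesterol <- SleepHours -> Stress) has no collider blocking it and no conditioned non-collider, so it is open.
Try {SleepHours, Smoking}:
  P1: blocked at fork node SleepHours ∈ conditioning set.
  P2: blocked at fork node Smoking ∈ conditioning set.
{SleepHours, Smoking} contains no descendant of Cholesterol and blocks every backdoor path.
Every element of {SleepHours, Smoking} is needed (dropping SleepHours leaves P1 open; dropping Smoking leaves P2 open), so no proper subset is valid.
Among all size-2 subsets of the eligible variables, only {SleepHours, Smoking} blocks every backdoor path, so it is the unique smallest valid adjustment set.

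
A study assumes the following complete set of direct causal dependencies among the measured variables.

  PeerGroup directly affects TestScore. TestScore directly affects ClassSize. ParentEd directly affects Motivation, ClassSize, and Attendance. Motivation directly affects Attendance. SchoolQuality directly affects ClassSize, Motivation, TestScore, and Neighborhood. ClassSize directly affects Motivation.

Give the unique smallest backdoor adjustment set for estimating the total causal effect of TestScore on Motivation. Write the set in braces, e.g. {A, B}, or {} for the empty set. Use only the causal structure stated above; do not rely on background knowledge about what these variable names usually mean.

Variables eligible for adjustment (non-descendants of TestScore, excluding TestScore and Motivation): {Neighborhood, ParentEd, PeerGroup, SchoolQuality}.
Backdoor paths from TestScore to Motivation:
  P1: TestScore <- SchoolQuality -> ClassSize <- ParentEd -> Motivation
  P2: TestScore <- SchoolQuality -> ClassSize <- ParentEd -> Attendance <- Motivation
  P3: TestScore <- SchoolQuality -> ClassSize -> Motivation
  P4: TestScore <- SchoolQuality -> Motivation
The empty set is not sufficient: P3 (TestScore <- SchoolQuality -> ClassSize -> Motivation) has no collider blocking it and no conditioned non-collider, so it is open.
Try {SchoolQuality}:
  P1: blocked at fork node SchoolQuality ∈ conditioning set.
  P2: blocked at fork node SchoolQuality ∈ conditioning set.
  P3: blocked at fork node SchoolQuality ∈ conditioning set.
  P4: blocked at fork node SchoolQuality ∈ conditioning set.
{SchoolQuality} contains no descendant of TestScore and blocks every backdoor path.
No other singleton works — e.g. {PeerGroup} leaves P3 open — so {SchoolQuality} is the unique smallest valid adjustment set.

{SchoolQuality}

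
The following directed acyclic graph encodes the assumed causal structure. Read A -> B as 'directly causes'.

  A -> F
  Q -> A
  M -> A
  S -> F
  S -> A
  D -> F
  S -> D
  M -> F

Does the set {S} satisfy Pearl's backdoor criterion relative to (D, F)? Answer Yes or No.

Yes

Backdoor paths from D to F (paths whose first edge points into D):
  P1: D <- S -> A <- M -> F
  P2: D <- S -> A -> F
  P3: D <- S -> F
Condition 1 (no descendant of D in the set): holds — descendants of D are {F}; none are in {S}.
Condition 2 (every backdoor path blocked by {S}):
  P1: blocked at fork node S ∈ conditioning set.
  P2: blocked at fork node S ∈ conditioning set.
  P3: blocked at fork node S ∈ conditioning set.
{S} satisfies the backdoor criterion.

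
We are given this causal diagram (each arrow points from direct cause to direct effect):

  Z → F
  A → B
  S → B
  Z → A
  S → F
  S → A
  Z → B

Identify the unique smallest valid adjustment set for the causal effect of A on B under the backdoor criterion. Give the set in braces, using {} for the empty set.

{S, Z}

Variables eligible for adjustment (non-descendants of A, excluding A and B): {F, S, Z}.
Backdoor paths from A to B:
  P1: A <- S -> F <- Z -> B
  P2: A <- S -> B
  P3: A <- Z -> F <- S -> B
  P4: A <- Z -> B
The empty set is not sufficient: P2 (A <- S -> B) has no collider blocking it and no conditioned non-collider, so it is open.
Try {S, Z}:
  P1: blocked at fork node S ∈ conditioning set.
  P2: blocked at fork node S ∈ conditioning set.
  P3: blocked at fork node Z ∈ conditioning set.
  P4: blocked at fork node Z ∈ conditioning set.
{S, Z} contains no descendant of A and blocks every backdoor path.
Every element of {S, Z} is needed (dropping S leaves P2 open; dropping Z leaves P4 open), so no proper subset is valid.
Among all size-2 subsets of the eligible variables, only {S, Z} blocks every backdoor path, so it is the unique smallest valid adjustment set.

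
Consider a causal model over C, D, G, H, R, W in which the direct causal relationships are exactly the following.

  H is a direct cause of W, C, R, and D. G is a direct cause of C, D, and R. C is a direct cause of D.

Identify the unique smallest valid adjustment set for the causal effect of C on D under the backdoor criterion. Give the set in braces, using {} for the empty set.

Variables eligible for adjustment (non-descendants of C, excluding C and D): {G, H, R, W}.
Backdoor paths from C to D:
  P1: C <- H -> R <- G -> D
  P2: C <- H -> D
  P3: C <- G -> R <- H -> D
  P4: C <- G -> D
The empty set is not sufficient: P2 (C <- H -> D) has no collider blocking it and no conditioned non-collider, so it is open.
Try {G, H}:
  P1: blocked at fork node H ∈ conditioning set.
  P2: blocked at fork node H ∈ conditioning set.
  P3: blocked at fork node G ∈ conditioning set.
  P4: blocked at fork node G ∈ conditioning set.
{G, H} contains no descendant of C and blocks every backdoor path.
Every element of {G, H} is needed (dropping G leaves P4 open; dropping H leaves P2 open), so no proper subset is valid.
Among all size-2 subsets of the eligible variables, only {G, H} blocks every backdoor path, so it is the unique smallest valid adjustment set.

{G, H}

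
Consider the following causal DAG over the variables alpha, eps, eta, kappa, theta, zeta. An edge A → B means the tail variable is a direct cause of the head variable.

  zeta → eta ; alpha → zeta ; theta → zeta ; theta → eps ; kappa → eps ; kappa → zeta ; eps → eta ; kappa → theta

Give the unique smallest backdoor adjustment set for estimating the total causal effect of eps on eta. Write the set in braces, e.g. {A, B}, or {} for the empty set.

{zeta}

Variables eligible for adjustment (non-descendants of eps, excluding eps and eta): {alpha, kappa, theta, zeta}.
Backdoor paths from eps to eta:
  P1: eps <- kappa -> theta -> zeta -> eta
  P2: eps <- kappa -> zeta -> eta
  P3: eps <- theta <- kappa -> zeta -> eta
  P4: eps <- theta -> zeta -> eta
The empty set is not sufficient: P1 (eps <- kappa -> theta -> zeta -> eta) has no collider blocking it and no conditioned non-collider, so it is open.
Try {zeta}:
  P1: blocked at chain node zeta ∈ conditioning set.
  P2: blocked at chain node zeta ∈ conditioning set.
  P3: blocked at chain node zeta ∈ conditioning set.
  P4: blocked at chain node zeta ∈ conditioning set.
{zeta} contains no descendant of eps and blocks every backdoor path.
No other singleton works — e.g. {kappa} leaves P4 open — so {zeta} is the unique smallest valid adjustment set.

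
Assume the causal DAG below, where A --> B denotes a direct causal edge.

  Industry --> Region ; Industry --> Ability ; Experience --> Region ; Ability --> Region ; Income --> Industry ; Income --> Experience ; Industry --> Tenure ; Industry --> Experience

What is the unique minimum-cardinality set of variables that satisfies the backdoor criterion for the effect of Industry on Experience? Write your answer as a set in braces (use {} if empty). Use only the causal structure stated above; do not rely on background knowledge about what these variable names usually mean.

{Income}

Variables eligible for adjustment (non-descendants of Industry, excluding Industry and Experience): {Income}.
Backdoor paths from Industry to Experience:
  P1: Industry <- Income -> Experience
The empty set is not sufficient: P1 (Industry <- Income -> Experience) has no collider blocking it and no conditioned non-collider, so it is open.
Try {Income}:
  P1: blocked at fork node Income ∈ conditioning set.
{Income} contains no descendant of Industry and blocks every backdoor path.
{Income} is the unique smallest valid adjustment set.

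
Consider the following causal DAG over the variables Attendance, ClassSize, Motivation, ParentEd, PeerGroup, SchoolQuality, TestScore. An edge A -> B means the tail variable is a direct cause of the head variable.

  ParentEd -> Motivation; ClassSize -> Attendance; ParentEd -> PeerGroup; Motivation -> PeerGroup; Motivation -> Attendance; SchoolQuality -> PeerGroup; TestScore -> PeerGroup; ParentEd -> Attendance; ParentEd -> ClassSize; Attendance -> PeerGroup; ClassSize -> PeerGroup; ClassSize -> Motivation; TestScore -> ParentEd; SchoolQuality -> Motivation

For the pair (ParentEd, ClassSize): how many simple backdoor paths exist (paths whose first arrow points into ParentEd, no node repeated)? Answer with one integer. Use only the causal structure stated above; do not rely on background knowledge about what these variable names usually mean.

7

A backdoor path from ParentEd to ClassSize is any simple undirected path whose first edge points into ParentEd (i.e. leaves ParentEd via a parent).
Parents of ParentEd: {TestScore}.
Enumerating:
  P1: ParentEd <- TestScore -> PeerGroup <- SchoolQuality -> Motivation <- ClassSize
  P2: ParentEd <- TestScore -> PeerGroup <- SchoolQuality -> Motivation -> Attendance <- ClassSize
  P3: ParentEd <- TestScore -> PeerGroup <- ClassSize
  P4: ParentEd <- TestScore -> PeerGroup <- Motivation <- ClassSize
  P5: ParentEd <- TestScore -> PeerGroup <- Motivation -> Attendance <- ClassSize
  P6: ParentEd <- TestScore -> PeerGroup <- Attendance <- ClassSize
  P7: ParentEd <- TestScore -> PeerGroup <- Attendance <- Motivation <- ClassSize
That exhausts the simple backdoor paths. Count: 7.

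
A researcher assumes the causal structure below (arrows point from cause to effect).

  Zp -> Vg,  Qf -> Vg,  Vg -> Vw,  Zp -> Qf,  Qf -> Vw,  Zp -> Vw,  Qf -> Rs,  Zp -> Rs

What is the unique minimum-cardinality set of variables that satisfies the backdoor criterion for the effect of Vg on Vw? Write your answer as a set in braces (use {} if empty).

Variables eligible for adjustment (non-descendants of Vg, excluding Vg and Vw): {Qf, Rs, Zp}.
Backdoor paths from Vg to Vw:
  P1: Vg <- Zp -> Qf -> Vw
  P2: Vg <- Zp -> Rs <- Qf -> Vw
  P3: Vg <- Zp -> Vw
  P4: Vg <- Qf <- Zp -> Vw
  P5: Vg <- Qf -> Rs <- Zp -> Vw
  P6: Vg <- Qf -> Vw
The empty set is not sufficient: P1 (Vg <- Zp -> Qf -> Vw) has no collider blocking it and no conditioned non-collider, so it is open.
Try {Qf, Zp}:
  P1: blocked at fork node Zp ∈ conditioning set.
  P2: blocked at fork node Zp ∈ conditioning set.
  P3: blocked at fork node Zp ∈ conditioning set.
  P4: blocked at chain node Qf ∈ conditioning set.
  P5: blocked at fork node Qf ∈ conditioning set.
  P6: blocked at fork node Qf ∈ conditioning set.
{Qf, Zp} contains no descendant of Vg and blocks every backdoor path.
Every element of {Qf, Zp} is needed (dropping Qf leaves P6 open; dropping Zp leaves P3 open), so no proper subset is valid.
Among all size-2 subsets of the eligible variables, only {Qf, Zp} blocks every backdoor path, so it is the unique smallest valid adjustment set.

{Qf, Zp}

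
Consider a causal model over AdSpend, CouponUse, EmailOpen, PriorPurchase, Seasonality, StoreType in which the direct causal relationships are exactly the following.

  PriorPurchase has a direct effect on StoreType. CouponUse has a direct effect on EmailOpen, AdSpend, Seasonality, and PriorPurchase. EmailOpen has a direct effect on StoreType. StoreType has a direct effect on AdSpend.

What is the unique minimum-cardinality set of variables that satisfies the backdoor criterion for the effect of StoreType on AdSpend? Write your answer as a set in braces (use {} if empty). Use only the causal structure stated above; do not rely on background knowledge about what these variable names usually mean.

Variables eligible for adjustment (non-descendants of StoreType, excluding StoreType and AdSpend): {CouponUse, EmailOpen, PriorPurchase, Seasonality}.
Backdoor paths from StoreType to AdSpend:
  P1: StoreType <- PriorPurchase <- CouponUse -> AdSpend
  P2: StoreType <- EmailOpen <- CouponUse -> AdSpend
The empty set is not sufficient: P1 (StoreType <- PriorPurchase <- CouponUse -> AdSpend) has no collider blocking it and no conditioned non-collider, so it is open.
Try {CouponUse}:
  P1: blocked at fork node CouponUse ∈ conditioning set.
  P2: blocked at fork node CouponUse ∈ conditioning set.
{CouponUse} contains no descendant of StoreType and blocks every backdoor path.
No other singleton works — e.g. {PriorPurchase} leaves P2 open — so {CouponUse} is the unique smallest valid adjustment set.

{CouponUse}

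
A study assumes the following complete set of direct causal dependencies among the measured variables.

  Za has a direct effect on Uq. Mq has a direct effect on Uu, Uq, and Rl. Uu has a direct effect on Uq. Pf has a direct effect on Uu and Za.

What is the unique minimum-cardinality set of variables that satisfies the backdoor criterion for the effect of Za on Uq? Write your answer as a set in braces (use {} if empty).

Variables eligible for adjustment (non-descendants of Za, excluding Za and Uq): {Mq, Pf, Rl, Uu}.
Backdoor paths from Za to Uq:
  P1: Za <- Pf -> Uu <- Mq -> Uq
  P2: Za <- Pf -> Uu -> Uq
The empty set is not sufficient: P2 (Za <- Pf -> Uu -> Uq) has no collider blocking it and no conditioned non-collider, so it is open.
Try {Pf}:
  P1: blocked at fork node Pf ∈ conditioning set.
  P2: blocked at fork node Pf ∈ conditioning set.
{Pf} contains no descendant of Za and blocks every backdoor path.
No other singleton works — e.g. {Mq} leaves P2 open — so {Pf} is the unique smallest valid adjustment set.

{Pf}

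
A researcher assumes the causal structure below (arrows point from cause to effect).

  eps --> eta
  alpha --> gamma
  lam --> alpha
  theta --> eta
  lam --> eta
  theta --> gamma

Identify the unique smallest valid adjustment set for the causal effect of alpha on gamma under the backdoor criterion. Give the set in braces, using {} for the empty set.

{}

Variables eligible for adjustment (non-descendants of alpha, excluding alpha and gamma): {eps, eta, lam, theta}.
Backdoor paths from alpha to gamma:
  P1: alpha <- lam -> eta <- theta -> gamma
Each backdoor path contains an unconditioned collider, so every path is already blocked with the empty conditioning set:
  P1: blocked at collider eta (neither it nor any descendant is in the conditioning set).
The empty set is therefore the unique smallest valid set.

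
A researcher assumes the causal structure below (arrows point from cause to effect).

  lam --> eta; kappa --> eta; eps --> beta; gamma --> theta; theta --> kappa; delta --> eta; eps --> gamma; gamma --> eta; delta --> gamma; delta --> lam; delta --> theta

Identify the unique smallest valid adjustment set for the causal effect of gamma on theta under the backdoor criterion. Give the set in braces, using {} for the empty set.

Variables eligible for adjustment (non-descendants of gamma, excluding gamma and theta): {beta, delta, eps, lam}.
Backdoor paths from gamma to theta:
  P1: gamma <- delta -> theta
  P2: gamma <- delta -> lam -> eta <- kappa <- theta
  P3: gamma <- delta -> eta <- kappa <- theta
The empty set is not sufficient: P1 (gamma <- delta -> theta) has no collider blocking it and no conditioned non-collider, so it is open.
Try {delta}:
  P1: blocked at fork node delta ∈ conditioning set.
  P2: blocked at fork node delta ∈ conditioning set.
  P3: blocked at fork node delta ∈ conditioning set.
{delta} contains no descendant of gamma and blocks every backdoor path.
No other singleton works — e.g. {eps} leaves P1 open — so {delta} is the unique smallest valid adjustment set.

{delta}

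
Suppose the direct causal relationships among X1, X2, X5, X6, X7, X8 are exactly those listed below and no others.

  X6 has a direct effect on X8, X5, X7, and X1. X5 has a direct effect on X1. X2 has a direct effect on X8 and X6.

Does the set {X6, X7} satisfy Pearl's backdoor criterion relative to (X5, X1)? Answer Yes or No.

Backdoor paths from X5 to X1 (paths whose first edge points into X5):
  P1: X5 <- X6 -> X1
Condition 1 (no descendant of X5 in the set): holds — descendants of X5 are {X1}; none are in {X6, X7}.
Condition 2 (every backdoor path blocked by {X6, X7}):
  P1: blocked at fork node X6 ∈ conditioning set.
{X6, X7} satisfies the backdoor criterion.

Yes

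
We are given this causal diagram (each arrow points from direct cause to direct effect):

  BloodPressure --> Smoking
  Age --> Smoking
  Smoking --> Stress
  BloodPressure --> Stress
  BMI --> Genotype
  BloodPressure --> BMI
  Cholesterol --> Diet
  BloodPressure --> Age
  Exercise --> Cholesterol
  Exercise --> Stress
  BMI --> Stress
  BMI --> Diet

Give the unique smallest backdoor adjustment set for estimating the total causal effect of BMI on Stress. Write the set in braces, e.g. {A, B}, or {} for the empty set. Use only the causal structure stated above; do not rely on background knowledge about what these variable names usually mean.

{BloodPressure}

Variables eligible for adjustment (non-descendants of BMI, excluding BMI and Stress): {Age, BloodPressure, Cholesterol, Exercise, Smoking}.
Backdoor paths from BMI to Stress:
  P1: BMI <- BloodPressure -> Age -> Smoking -> Stress
  P2: BMI <- BloodPressure -> Smoking -> Stress
  P3: BMI <- BloodPressure -> Stress
The empty set is not sufficient: P1 (BMI <- BloodPressure -> Age -> Smoking -> Stress) has no collider blocking it and no conditioned non-collider, so it is open.
Try {BloodPressure}:
  P1: blocked at fork node BloodPressure ∈ conditioning set.
  P2: blocked at fork node BloodPressure ∈ conditioning set.
  P3: blocked at fork node BloodPressure ∈ conditioning set.
{BloodPressure} contains no descendant of BMI and blocks every backdoor path.
No other singleton works — e.g. {Exercise} leaves P1 open — so {BloodPressure} is the unique smallest valid adjustment set.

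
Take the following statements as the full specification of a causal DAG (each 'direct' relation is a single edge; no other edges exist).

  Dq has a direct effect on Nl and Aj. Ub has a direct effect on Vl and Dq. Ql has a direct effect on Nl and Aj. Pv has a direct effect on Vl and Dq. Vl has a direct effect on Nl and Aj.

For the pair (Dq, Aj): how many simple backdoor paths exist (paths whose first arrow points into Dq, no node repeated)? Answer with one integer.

A backdoor path from Dq to Aj is any simple undirected path whose first edge points into Dq (i.e. leaves Dq via a parent).
Parents of Dq: {Pv, Ub}.
Enumerating:
  P1: Dq <- Pv -> Vl -> Nl <- Ql -> Aj
  P2: Dq <- Pv -> Vl -> Aj
  P3: Dq <- Ub -> Vl -> Nl <- Ql -> Aj
  P4: Dq <- Ub -> Vl -> Aj
That exhausts the simple backdoor paths. Count: 4.

4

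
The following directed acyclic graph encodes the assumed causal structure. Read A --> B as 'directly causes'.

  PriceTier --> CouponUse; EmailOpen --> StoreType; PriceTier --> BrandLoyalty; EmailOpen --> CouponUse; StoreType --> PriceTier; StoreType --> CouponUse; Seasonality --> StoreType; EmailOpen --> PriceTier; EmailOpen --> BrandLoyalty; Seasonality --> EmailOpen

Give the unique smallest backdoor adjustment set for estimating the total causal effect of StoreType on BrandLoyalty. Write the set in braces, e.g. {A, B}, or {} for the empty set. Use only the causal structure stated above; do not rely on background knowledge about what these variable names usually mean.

{EmailOpen}

Variables eligible for adjustment (non-descendants of StoreType, excluding StoreType and BrandLoyalty): {EmailOpen, Seasonality}.
Backdoor paths from StoreType to BrandLoyalty:
  P1: StoreType <- Seasonality -> EmailOpen -> PriceTier -> BrandLoyalty
  P2: StoreType <- Seasonality -> EmailOpen -> BrandLoyalty
  P3: StoreType <- Seasonality -> EmailOpen -> CouponUse <- PriceTier -> BrandLoyalty
  P4: StoreType <- EmailOpen -> PriceTier -> BrandLoyalty
  P5: StoreType <- EmailOpen -> BrandLoyalty
  P6: StoreType <- EmailOpen -> CouponUse <- PriceTier -> BrandLoyalty
The empty set is not sufficient: P1 (StoreType <- Seasonality -> EmailOpen -> PriceTier -> BrandLoyalty) has no collider blocking it and no conditioned non-collider, so it is open.
Try {EmailOpen}:
  P1: blocked at chain node EmailOpen ∈ conditioning set.
  P2: blocked at chain node EmailOpen ∈ conditioning set.
  P3: blocked at chain node EmailOpen ∈ conditioning set.
  P4: blocked at fork node EmailOpen ∈ conditioning set.
  P5: blocked at fork node EmailOpen ∈ conditioning set.
  P6: blocked at fork node EmailOpen ∈ conditioning set.
{EmailOpen} contains no descendant of StoreType and blocks every backdoor path.
No other singleton works — e.g. {Seasonality} leaves P4 open — so {EmailOpen} is the unique smallest valid adjustment set.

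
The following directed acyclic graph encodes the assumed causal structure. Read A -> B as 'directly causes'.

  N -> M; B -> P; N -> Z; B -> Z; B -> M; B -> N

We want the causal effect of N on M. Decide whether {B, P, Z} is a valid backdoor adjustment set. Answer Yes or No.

Backdoor paths from N to M (paths whose first edge points into N):
  P1: N <- B -> M
Condition 1 (no descendant of N in the set): FAILS — Z is a descendant of N.
Condition 2 (every backdoor path blocked by {B, P, Z}):
  P1: blocked at fork node B ∈ conditioning set.
{B, P, Z} does not satisfy the backdoor criterion.

No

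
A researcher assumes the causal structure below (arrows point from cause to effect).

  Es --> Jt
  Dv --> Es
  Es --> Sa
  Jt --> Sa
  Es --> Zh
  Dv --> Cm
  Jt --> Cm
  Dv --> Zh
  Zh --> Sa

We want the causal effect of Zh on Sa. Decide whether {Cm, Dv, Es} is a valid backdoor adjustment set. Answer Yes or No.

Backdoor paths from Zh to Sa (paths whose first edge points into Zh):
  P1: Zh <- Dv -> Es -> Jt -> Sa
  P2: Zh <- Dv -> Es -> Sa
  P3: Zh <- Dv -> Cm <- Jt <- Es -> Sa
  P4: Zh <- Dv -> Cm <- Jt -> Sa
  P5: Zh <- Es <- Dv -> Cm <- Jt -> Sa
  P6: Zh <- Es -> Jt -> Sa
  P7: Zh <- Es -> Sa
Condition 1 (no descendant of Zh in the set): holds — descendants of Zh are {Sa}; none are in {Cm, Dv, Es}.
Condition 2 (every backdoor path blocked by {Cm, Dv, Es}):
  P1: blocked at fork node Dv ∈ conditioning set.
  P2: blocked at fork node Dv ∈ conditioning set.
  P3: blocked at fork node Dv ∈ conditioning set.
  P4: blocked at fork node Dv ∈ conditioning set.
  P5: blocked at chain node Es ∈ conditioning set.
  P6: blocked at fork node Es ∈ conditioning set.
  P7: blocked at fork node Es ∈ conditioning set.
{Cm, Dv, Es} satisfies the backdoor criterion.

Yes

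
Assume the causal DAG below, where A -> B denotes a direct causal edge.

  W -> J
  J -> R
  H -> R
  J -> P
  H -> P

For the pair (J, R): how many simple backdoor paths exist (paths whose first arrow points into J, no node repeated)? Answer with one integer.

0

A backdoor path from J to R is any simple undirected path whose first edge points into J (i.e. leaves J via a parent).
Parents of J: {W}.
No simple path from any parent of J reaches R without revisiting J, so there are no backdoor paths.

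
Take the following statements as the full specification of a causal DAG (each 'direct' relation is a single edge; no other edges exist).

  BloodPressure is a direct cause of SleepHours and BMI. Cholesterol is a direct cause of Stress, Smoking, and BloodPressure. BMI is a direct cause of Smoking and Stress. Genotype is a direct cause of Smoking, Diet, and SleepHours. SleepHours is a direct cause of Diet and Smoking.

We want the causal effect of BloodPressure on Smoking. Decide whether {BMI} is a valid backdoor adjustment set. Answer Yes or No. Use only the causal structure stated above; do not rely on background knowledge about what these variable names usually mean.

Backdoor paths from BloodPressure to Smoking (paths whose first edge points into BloodPressure):
  P1: BloodPressure <- Cholesterol -> Stress <- BMI -> Smoking
  P2: BloodPressure <- Cholesterol -> Smoking
Condition 1 (no descendant of BloodPressure in the set): FAILS — BMI is a descendant of BloodPressure.
Condition 2 (every backdoor path blocked by {BMI}):
  P1: blocked at collider Stress (neither it nor any descendant is in the conditioning set).
  P2: open — no interior node is in the conditioning set.
{BMI} does not satisfy the backdoor criterion.

No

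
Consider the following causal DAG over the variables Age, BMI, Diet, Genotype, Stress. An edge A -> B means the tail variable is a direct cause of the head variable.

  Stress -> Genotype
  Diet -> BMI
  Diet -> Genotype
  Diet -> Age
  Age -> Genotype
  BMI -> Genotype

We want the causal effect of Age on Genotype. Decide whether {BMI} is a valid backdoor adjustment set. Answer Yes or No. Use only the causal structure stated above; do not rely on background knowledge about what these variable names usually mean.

Backdoor paths from Age to Genotype (paths whose first edge points into Age):
  P1: Age <- Diet -> BMI -> Genotype
  P2: Age <- Diet -> Genotype
Condition 1 (no descendant of Age in the set): holds — descendants of Age are {Genotype}; none are in {BMI}.
Condition 2 (every backdoor path blocked by {BMI}):
  P1: blocked at chain node BMI ∈ conditioning set.
  P2: open — no interior node is in the conditioning set.
{BMI} does not satisfy the backdoor criterion.

No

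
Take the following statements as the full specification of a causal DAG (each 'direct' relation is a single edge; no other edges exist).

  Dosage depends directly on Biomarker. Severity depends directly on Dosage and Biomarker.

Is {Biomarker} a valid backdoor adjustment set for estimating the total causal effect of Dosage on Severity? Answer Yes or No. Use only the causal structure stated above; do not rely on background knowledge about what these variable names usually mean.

Yes

Backdoor paths from Dosage to Severity (paths whose first edge points into Dosage):
  P1: Dosage <- Biomarker -> Severity
Condition 1 (no descendant of Dosage in the set): holds — descendants of Dosage are {Severity}; none are in {Biomarker}.
Condition 2 (every backdoor path blocked by {Biomarker}):
  P1: blocked at fork node Biomarker ∈ conditioning set.
{Biomarker} satisfies the backdoor criterion.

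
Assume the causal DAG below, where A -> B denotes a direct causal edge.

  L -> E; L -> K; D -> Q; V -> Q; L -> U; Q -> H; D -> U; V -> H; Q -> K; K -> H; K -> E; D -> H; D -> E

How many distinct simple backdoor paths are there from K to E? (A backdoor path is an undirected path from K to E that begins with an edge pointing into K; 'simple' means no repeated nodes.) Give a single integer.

8

A backdoor path from K to E is any simple undirected path whose first edge points into K (i.e. leaves K via a parent).
Parents of K: {L, Q}.
Enumerating:
  P1: K <- L -> U <- D -> E
  P2: K <- L -> E
  P3: K <- Q <- D -> U <- L -> E
  P4: K <- Q <- D -> E
  P5: K <- Q <- V -> H <- D -> U <- L -> E
  P6: K <- Q <- V -> H <- D -> E
  P7: K <- Q -> H <- D -> U <- L -> E
  P8: K <- Q -> H <- D -> E
That exhausts the simple backdoor paths. Count: 8.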